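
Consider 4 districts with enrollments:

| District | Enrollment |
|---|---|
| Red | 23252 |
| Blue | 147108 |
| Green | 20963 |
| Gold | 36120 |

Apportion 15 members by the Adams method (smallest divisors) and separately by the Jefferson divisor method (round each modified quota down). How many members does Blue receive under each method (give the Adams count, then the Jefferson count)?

Adams: Red 2, Blue 9, Green 2, Gold 2.
Jefferson: Red 1, Blue 11, Green 1, Gold 2.
Blue gets 9 under Adams and 11 under Jefferson.

9 and 11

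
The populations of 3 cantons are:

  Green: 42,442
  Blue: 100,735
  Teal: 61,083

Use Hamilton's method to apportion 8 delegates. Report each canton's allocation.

Standard divisor: 204260 ÷ 8 ≈ 25532.5.
Standard quotas: Green 1.6623, Blue 3.9454, Teal 2.3924.
Lower quotas: Green 1, Blue 3, Teal 2 (sum 6, leaving 2 seats).
Remainders in descending order: Blue 0.9454, Green 0.6623, Teal 0.3924.
The surplus seats go to Blue, Green.

Green: 2, Blue: 4, Teal: 2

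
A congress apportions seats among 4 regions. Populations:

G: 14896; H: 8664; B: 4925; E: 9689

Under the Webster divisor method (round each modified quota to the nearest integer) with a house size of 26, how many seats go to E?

Standard divisor 38174/26 ≈ 1468.231; standard quotas: G 10.146, H 5.901, B 3.354, E 6.599.
Rounding to the nearest integer gives G 10, H 6, B 3, E 7 — total 26, matching the house size, so no adjustment is needed.
E receives 7.

7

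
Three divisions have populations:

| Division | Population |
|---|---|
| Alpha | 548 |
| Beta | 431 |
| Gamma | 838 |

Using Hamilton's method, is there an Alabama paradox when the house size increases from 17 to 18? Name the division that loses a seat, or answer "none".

none

At 17 seats: Alpha 5, Beta 4, Gamma 8.
At 18 seats: Alpha 6, Beta 4, Gamma 8.
No division's allocation decreased.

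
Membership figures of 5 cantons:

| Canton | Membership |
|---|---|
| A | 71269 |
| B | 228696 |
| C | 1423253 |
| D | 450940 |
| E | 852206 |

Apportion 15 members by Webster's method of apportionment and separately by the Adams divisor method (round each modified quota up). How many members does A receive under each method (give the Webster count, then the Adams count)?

Webster: A 0, B 1, C 8, D 2, E 4.
Adams: A 1, B 1, C 7, D 2, E 4.
A gets 0 under Webster and 1 under Adams.

0 and 1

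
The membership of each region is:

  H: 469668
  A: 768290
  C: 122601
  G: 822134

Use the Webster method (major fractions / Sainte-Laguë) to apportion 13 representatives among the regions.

Standard divisor 2182693/13 ≈ 167899.462; standard quotas: H 2.797, A 4.576, C 0.730, G 4.897.
Rounding to the nearest integer gives 3, 5, 1, 5 = 14 seats, so the divisor must be adjusted.
With modified divisor 176700: modified quotas H 2.658, A 4.348, C 0.694, G 4.653.
Rounding to the nearest integer: H 3, A 4, C 1, G 5 (total 13).

H: 3, A: 4, C: 1, G: 5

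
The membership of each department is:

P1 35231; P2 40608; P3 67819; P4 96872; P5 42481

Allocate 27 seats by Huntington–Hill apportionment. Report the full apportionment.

With divisor 10338: modified quotas P1 3.408, P2 3.928, P3 6.560, P4 9.370, P5 4.109.
Geometric-mean thresholds: P1 √(3·4)=3.464, P2 √(3·4)=3.464, P3 √(6·7)=6.481, P4 √(9·10)=9.487, P5 √(4·5)=4.472.
Each quota rounded against its threshold gives P1 3, P2 4, P3 7, P4 9, P5 4 (total 27).

P1 3; P2 4; P3 7; P4 9; P5 4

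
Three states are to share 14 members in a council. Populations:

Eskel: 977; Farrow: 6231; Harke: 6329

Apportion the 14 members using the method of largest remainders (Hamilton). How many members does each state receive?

Total 13537; standard divisor 13537/14 ≈ 966.929.
Standard quotas: Eskel 1.0104, Farrow 6.4441, Harke 6.5455.
Lower quotas: Eskel 1, Farrow 6, Harke 6 (sum 13, leaving 1 seat).
Remainders in descending order: Harke 0.5455, Farrow 0.4441, Eskel 0.0104.
The surplus seat goes to Harke.

Eskel: 1; Farrow: 6; Harke: 7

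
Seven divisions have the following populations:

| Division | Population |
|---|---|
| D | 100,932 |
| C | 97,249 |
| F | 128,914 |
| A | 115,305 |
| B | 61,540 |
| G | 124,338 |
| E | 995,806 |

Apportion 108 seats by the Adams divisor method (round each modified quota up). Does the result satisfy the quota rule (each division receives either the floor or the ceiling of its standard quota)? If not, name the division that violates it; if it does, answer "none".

E

Standard quotas: D 6.712, C 6.467, F 8.573, A 7.668, B 4.092, G 8.268, E 66.220.
Adams allocation: D 7, C 7, F 9, A 8, B 4, G 8, E 65.
E has quota 66.220 (lower 66, upper 67) but receives 65 — outside the quota interval.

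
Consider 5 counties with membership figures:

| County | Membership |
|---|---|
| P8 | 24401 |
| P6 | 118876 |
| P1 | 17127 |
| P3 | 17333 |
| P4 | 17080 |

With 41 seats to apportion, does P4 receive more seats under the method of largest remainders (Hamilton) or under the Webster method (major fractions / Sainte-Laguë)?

Hamilton: P8 5, P6 25, P1 4, P3 4, P4 3.
Webster: P8 5, P6 24, P1 4, P3 4, P4 4.
P4 gets 3 under Hamilton and 4 under Webster.

Webster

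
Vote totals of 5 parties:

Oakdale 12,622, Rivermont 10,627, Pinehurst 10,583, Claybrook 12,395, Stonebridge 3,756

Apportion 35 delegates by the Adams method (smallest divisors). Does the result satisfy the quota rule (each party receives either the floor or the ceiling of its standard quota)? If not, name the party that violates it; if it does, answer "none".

none

Standard quotas: Oakdale 8.838, Rivermont 7.441, Pinehurst 7.411, Claybrook 8.679, Stonebridge 2.630.
Adams allocation: Oakdale 9, Rivermont 7, Pinehurst 7, Claybrook 9, Stonebridge 3.
Every allocation lies between the lower and upper quota.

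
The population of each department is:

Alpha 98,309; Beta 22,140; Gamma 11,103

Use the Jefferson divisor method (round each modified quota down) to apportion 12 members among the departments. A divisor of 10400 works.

Alpha: 9, Beta: 2, Gamma: 1

With modified divisor 10400: modified quotas Alpha 9.453, Beta 2.129, Gamma 1.068.
Rounding down: Alpha 9, Beta 2, Gamma 1 (total 12).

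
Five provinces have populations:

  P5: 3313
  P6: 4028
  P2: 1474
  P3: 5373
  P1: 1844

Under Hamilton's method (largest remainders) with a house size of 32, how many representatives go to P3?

Total 16032; standard divisor 16032/32 = 501.
Standard quotas: P5 6.6128, P6 8.0399, P2 2.9421, P3 10.7246, P1 3.6806.
Lower quotas: P5 6, P6 8, P2 2, P3 10, P1 3 (sum 29, leaving 3 seats).
Remainders in descending order: P2 0.9421, P3 0.7246, P1 0.6806, P5 0.6128, P6 0.0399.
The surplus seats go to P2, P3, P1.
P3 receives 11.

11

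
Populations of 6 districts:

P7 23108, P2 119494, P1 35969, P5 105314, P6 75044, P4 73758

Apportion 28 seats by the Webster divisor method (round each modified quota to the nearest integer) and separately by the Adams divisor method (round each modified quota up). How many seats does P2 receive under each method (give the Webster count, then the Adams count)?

8 and 7

Webster: P7 1, P2 8, P1 2, P5 7, P6 5, P4 5.
Adams: P7 2, P2 7, P1 3, P5 6, P6 5, P4 5.
P2 gets 8 under Webster and 7 under Adams.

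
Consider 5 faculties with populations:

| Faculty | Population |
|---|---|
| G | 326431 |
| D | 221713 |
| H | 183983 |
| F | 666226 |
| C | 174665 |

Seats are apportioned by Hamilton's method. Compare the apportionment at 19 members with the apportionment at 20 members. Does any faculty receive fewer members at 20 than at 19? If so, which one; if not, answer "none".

At 19 seats: G 4, D 3, H 2, F 8, C 2.
At 20 seats: G 4, D 3, H 2, F 9, C 2.
No faculty's allocation decreased.

none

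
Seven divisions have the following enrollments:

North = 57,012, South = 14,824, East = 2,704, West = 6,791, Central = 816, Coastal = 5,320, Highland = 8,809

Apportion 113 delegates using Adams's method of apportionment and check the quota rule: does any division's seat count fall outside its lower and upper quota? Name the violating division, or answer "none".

Standard quotas: North 66.915, South 17.399, East 3.174, West 7.971, Central 0.958, Coastal 6.244, Highland 10.339.
Adams allocation: North 65, South 17, East 4, West 8, Central 1, Coastal 7, Highland 11.
North has quota 66.915 (lower 66, upper 67) but receives 65 — outside the quota interval.

North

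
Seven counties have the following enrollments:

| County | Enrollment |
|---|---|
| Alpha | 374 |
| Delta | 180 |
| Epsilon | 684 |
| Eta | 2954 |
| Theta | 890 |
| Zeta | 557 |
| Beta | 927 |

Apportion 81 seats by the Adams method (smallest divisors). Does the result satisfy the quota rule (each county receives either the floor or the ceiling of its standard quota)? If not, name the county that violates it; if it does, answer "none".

Standard quotas: Alpha 4.614, Delta 2.221, Epsilon 8.438, Eta 36.441, Theta 10.979, Zeta 6.871, Beta 11.436.
Adams allocation: Alpha 5, Delta 3, Epsilon 9, Eta 35, Theta 11, Zeta 7, Beta 11.
Eta has quota 36.441 (lower 36, upper 37) but receives 35 — outside the quota interval.

Eta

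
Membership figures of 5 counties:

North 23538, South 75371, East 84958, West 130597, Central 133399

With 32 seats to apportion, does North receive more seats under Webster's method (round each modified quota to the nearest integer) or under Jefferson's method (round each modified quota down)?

Webster: North 2, South 5, East 6, West 9, Central 10.
Jefferson: North 1, South 5, East 6, West 10, Central 10.
North gets 2 under Webster and 1 under Jefferson.

Webster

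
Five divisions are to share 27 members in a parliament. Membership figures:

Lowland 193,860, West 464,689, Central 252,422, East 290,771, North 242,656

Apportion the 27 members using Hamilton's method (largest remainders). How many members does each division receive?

Lowland 4, West 9, Central 5, East 5, North 4

Total 1444398; standard divisor 1444398/27 ≈ 53496.222.
Standard quotas: Lowland 3.6238, West 8.6864, Central 4.7185, East 5.4354, North 4.5359.
Lower quotas: Lowland 3, West 8, Central 4, East 5, North 4 (sum 24, leaving 3 seats).
Remainders in descending order: Central 0.7185, West 0.6864, Lowland 0.6238, North 0.5359, East 0.4354.
The surplus seats go to Central, West, Lowland.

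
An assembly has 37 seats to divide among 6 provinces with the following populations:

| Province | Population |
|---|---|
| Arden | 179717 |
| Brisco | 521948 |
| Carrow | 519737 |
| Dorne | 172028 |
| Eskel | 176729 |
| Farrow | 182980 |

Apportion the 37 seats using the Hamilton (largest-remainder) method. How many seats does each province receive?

The standard divisor is 1753139/37 ≈ 47382.135.
Standard quotas: Arden 3.7929, Brisco 11.0157, Carrow 10.9690, Dorne 3.6307, Eskel 3.7299, Farrow 3.8618.
Lower quotas: Arden 3, Brisco 11, Carrow 10, Dorne 3, Eskel 3, Farrow 3 (sum 33, leaving 4 seats).
Remainders in descending order: Carrow 0.9690, Farrow 0.8618, Arden 0.7929, Eskel 0.7299, Dorne 0.6307, Brisco 0.0157.
Largest remainders: Carrow, Farrow, Arden, Eskel receive the extra seats.

Arden: 4; Brisco: 11; Carrow: 11; Dorne: 3; Eskel: 4; Farrow: 4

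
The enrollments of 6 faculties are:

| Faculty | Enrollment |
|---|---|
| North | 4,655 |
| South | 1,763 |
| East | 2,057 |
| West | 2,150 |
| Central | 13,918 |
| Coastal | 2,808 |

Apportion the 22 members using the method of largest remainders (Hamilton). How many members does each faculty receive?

Standard divisor: 27351 ÷ 22 ≈ 1243.227.
Standard quotas: North 3.7443, South 1.4181, East 1.6546, West 1.7294, Central 11.1951, Coastal 2.2586.
Lower quotas: North 3, South 1, East 1, West 1, Central 11, Coastal 2 (sum 19, leaving 3 seats).
Remainders in descending order: North 0.7443, West 0.7294, East 0.6546, South 0.4181, Coastal 0.2586, Central 0.1951.
The surplus seats go to North, West, East.

North=4, South=1, East=2, West=2, Central=11, Coastal=2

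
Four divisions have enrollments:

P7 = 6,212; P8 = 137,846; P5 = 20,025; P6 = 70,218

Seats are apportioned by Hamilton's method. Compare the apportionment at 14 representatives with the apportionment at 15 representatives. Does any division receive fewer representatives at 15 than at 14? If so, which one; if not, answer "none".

P7

At 14 seats: P7 1, P8 8, P5 1, P6 4.
At 15 seats: P7 0, P8 9, P5 1, P6 5.
P7 drops from 1 to 0.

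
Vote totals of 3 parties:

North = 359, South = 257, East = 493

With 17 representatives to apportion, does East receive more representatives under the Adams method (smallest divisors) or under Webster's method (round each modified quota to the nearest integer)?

Adams: North 6, South 4, East 7.
Webster: North 5, South 4, East 8.
East gets 7 under Adams and 8 under Webster.

Webster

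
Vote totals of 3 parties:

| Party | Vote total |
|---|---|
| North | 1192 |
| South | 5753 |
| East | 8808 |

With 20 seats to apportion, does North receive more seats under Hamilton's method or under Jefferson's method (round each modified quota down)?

Hamilton

Hamilton: North 2, South 7, East 11.
Jefferson: North 1, South 7, East 12.
North gets 2 under Hamilton and 1 under Jefferson.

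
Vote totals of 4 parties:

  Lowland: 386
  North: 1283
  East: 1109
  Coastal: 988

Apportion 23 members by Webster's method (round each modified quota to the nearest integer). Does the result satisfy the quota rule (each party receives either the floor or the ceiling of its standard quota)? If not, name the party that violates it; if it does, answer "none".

none

Standard quotas: Lowland 2.357, North 7.836, East 6.773, Coastal 6.034.
Webster allocation: Lowland 2, North 8, East 7, Coastal 6.
Every allocation lies between the lower and upper quota.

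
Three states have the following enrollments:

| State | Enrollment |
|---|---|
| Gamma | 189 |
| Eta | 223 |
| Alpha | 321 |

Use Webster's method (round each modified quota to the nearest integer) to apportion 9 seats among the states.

Gamma 2, Eta 3, Alpha 4

Standard divisor 733/9 ≈ 81.444; standard quotas: Gamma 2.321, Eta 2.738, Alpha 3.941.
Rounding to the nearest integer gives Gamma 2, Eta 3, Alpha 4 — total 9, matching the house size, so no adjustment is needed.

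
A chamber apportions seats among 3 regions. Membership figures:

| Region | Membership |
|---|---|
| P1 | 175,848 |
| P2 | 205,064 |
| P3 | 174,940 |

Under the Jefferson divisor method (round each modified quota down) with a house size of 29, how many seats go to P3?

9

Standard divisor 555852/29 ≈ 19167.31; standard quotas: P1 9.174, P2 10.699, P3 9.127.
Rounding down gives 9, 10, 9 = 28 seats, so the divisor must be adjusted.
With modified divisor 18100: modified quotas P1 9.715, P2 11.330, P3 9.665.
Rounding down: P1 9, P2 11, P3 9 (total 29).
P3 receives 9.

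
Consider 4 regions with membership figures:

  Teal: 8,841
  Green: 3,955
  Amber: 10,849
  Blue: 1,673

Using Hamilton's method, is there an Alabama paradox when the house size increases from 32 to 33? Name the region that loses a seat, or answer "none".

At 32 seats: Teal 11, Green 5, Amber 14, Blue 2.
At 33 seats: Teal 12, Green 5, Amber 14, Blue 2.
No region's allocation decreased.

none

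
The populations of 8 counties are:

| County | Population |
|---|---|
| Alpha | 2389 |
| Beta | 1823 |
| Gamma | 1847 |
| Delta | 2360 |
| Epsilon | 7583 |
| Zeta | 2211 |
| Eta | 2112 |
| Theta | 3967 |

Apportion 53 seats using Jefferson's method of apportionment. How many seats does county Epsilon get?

Standard divisor 24292/53 ≈ 458.34; standard quotas: Alpha 5.212, Beta 3.977, Gamma 4.030, Delta 5.149, Epsilon 16.545, Zeta 4.824, Eta 4.608, Theta 8.655.
Rounding down gives 5, 3, 4, 5, 16, 4, 4, 8 = 49 seats, so the divisor must be adjusted.
With modified divisor 430: modified quotas Alpha 5.556, Beta 4.240, Gamma 4.295, Delta 5.488, Epsilon 17.635, Zeta 5.142, Eta 4.912, Theta 9.226.
Rounding down: Alpha 5, Beta 4, Gamma 4, Delta 5, Epsilon 17, Zeta 5, Eta 4, Theta 9 (total 53).
Epsilon receives 17.

17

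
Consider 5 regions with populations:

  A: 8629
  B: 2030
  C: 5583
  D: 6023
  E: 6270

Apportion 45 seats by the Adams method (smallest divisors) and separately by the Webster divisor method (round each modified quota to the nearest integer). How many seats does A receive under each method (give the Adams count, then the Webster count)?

Adams: A 13, B 4, C 9, D 9, E 10.
Webster: A 14, B 3, C 9, D 9, E 10.
A gets 13 under Adams and 14 under Webster.

13 and 14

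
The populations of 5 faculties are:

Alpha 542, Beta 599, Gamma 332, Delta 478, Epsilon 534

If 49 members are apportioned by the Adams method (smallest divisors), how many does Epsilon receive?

Standard divisor 2485/49 ≈ 50.714; standard quotas: Alpha 10.687, Beta 11.811, Gamma 6.546, Delta 9.425, Epsilon 10.530.
Rounding up gives 11, 12, 7, 10, 11 = 51 seats, so the divisor must be adjusted.
With modified divisor 54: modified quotas Alpha 10.037, Beta 11.093, Gamma 6.148, Delta 8.852, Epsilon 9.889.
Rounding up: Alpha 11, Beta 12, Gamma 7, Delta 9, Epsilon 10 (total 49).
Epsilon receives 10.

10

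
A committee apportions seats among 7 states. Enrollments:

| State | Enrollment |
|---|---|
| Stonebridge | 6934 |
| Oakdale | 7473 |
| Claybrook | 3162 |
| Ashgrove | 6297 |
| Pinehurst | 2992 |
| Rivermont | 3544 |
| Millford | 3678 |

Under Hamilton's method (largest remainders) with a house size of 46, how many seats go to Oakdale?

10

The standard divisor is 34080/46 ≈ 740.87.
Standard quotas: Stonebridge 9.3593, Oakdale 10.0868, Claybrook 4.2680, Ashgrove 8.4995, Pinehurst 4.0385, Rivermont 4.7836, Millford 4.9644.
Lower quotas: Stonebridge 9, Oakdale 10, Claybrook 4, Ashgrove 8, Pinehurst 4, Rivermont 4, Millford 4 (sum 43, leaving 3 seats).
Remainders in descending order: Millford 0.9644, Rivermont 0.7836, Ashgrove 0.4995, Stonebridge 0.3593, Claybrook 0.2680, Oakdale 0.0868, Pinehurst 0.0385.
Largest remainders: Millford, Rivermont, Ashgrove receive the extra seats.
Oakdale receives 10.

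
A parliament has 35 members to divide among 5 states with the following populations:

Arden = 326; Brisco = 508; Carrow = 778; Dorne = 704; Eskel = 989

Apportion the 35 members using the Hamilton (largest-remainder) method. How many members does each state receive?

The standard divisor is 3305/35 ≈ 94.429.
Standard quotas: Arden 3.452, Brisco 5.380, Carrow 8.239, Dorne 7.455, Eskel 10.474.
Lower quotas: Arden 3, Brisco 5, Carrow 8, Dorne 7, Eskel 10 (sum 33, leaving 2 seats).
Remainders in descending order: Eskel 0.474, Dorne 0.455, Arden 0.452, Brisco 0.380, Carrow 0.239.
The surplus seats go to Eskel, Dorne.

Arden 3; Brisco 5; Carrow 8; Dorne 8; Eskel 11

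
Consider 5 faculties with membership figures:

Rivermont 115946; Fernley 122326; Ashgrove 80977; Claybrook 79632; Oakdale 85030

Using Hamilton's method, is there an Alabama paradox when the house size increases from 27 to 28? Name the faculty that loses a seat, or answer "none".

none

At 27 seats: Rivermont 6, Fernley 7, Ashgrove 5, Claybrook 4, Oakdale 5.
At 28 seats: Rivermont 7, Fernley 7, Ashgrove 5, Claybrook 4, Oakdale 5.
No faculty's allocation decreased.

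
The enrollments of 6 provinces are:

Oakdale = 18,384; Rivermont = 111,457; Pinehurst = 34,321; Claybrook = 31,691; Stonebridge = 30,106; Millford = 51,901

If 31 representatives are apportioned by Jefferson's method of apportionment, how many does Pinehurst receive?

4

Standard divisor 277860/31 ≈ 8963.226; standard quotas: Oakdale 2.051, Rivermont 12.435, Pinehurst 3.829, Claybrook 3.536, Stonebridge 3.359, Millford 5.790.
Rounding down gives 2, 12, 3, 3, 3, 5 = 28 seats, so the divisor must be adjusted.
With modified divisor 8300: modified quotas Oakdale 2.215, Rivermont 13.429, Pinehurst 4.135, Claybrook 3.818, Stonebridge 3.627, Millford 6.253.
Rounding down: Oakdale 2, Rivermont 13, Pinehurst 4, Claybrook 3, Stonebridge 3, Millford 6 (total 31).
Pinehurst receives 4.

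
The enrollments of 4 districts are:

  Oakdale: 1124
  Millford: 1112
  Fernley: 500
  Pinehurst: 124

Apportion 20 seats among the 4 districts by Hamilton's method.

Standard divisor: 2860 ÷ 20 = 143.
Standard quotas: Oakdale 7.860, Millford 7.776, Fernley 3.497, Pinehurst 0.867.
Lower quotas: Oakdale 7, Millford 7, Fernley 3, Pinehurst 0 (sum 17, leaving 3 seats).
Remainders in descending order: Pinehurst 0.867, Oakdale 0.860, Millford 0.776, Fernley 0.497.
The surplus seats go to Pinehurst, Oakdale, Millford.

Oakdale 8, Millford 8, Fernley 3, Pinehurst 1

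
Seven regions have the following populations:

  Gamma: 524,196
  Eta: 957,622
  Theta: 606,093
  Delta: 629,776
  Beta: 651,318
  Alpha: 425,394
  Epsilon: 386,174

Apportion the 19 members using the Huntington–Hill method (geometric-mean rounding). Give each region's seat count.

With divisor 230784: modified quotas Gamma 2.271, Eta 4.149, Theta 2.626, Delta 2.729, Beta 2.822, Alpha 1.843, Epsilon 1.673.
Geometric-mean thresholds: Gamma √(2·3)=2.449, Eta √(4·5)=4.472, Theta √(2·3)=2.449, Delta √(2·3)=2.449, Beta √(2·3)=2.449, Alpha √(1·2)=1.414, Epsilon √(1·2)=1.414.
Each quota rounded against its threshold gives Gamma 2, Eta 4, Theta 3, Delta 3, Beta 3, Alpha 2, Epsilon 2 (total 19).

Gamma 2, Eta 4, Theta 3, Delta 3, Beta 3, Alpha 2, Epsilon 2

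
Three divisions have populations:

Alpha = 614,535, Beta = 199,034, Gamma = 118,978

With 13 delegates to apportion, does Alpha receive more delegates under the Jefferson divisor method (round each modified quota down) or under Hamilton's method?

Jefferson: Alpha 9, Beta 3, Gamma 1.
Hamilton: Alpha 8, Beta 3, Gamma 2.
Alpha gets 9 under Jefferson and 8 under Hamilton.

Jefferson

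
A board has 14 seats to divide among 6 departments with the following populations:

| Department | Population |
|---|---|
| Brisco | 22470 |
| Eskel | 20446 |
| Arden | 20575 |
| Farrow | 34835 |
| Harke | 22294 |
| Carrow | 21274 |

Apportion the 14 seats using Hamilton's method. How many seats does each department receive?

Brisco: 2, Eskel: 2, Arden: 2, Farrow: 4, Harke: 2, Carrow: 2

The standard divisor is 141894/14 ≈ 10135.286.
Standard quotas: Brisco 2.2170, Eskel 2.0173, Arden 2.0300, Farrow 3.4370, Harke 2.1996, Carrow 2.0990.
Lower quotas: Brisco 2, Eskel 2, Arden 2, Farrow 3, Harke 2, Carrow 2 (sum 13, leaving 1 seat).
Remainders in descending order: Farrow 0.4370, Brisco 0.2170, Harke 0.1996, Carrow 0.0990, Arden 0.0300, Eskel 0.0173.
The surplus seat goes to Farrow.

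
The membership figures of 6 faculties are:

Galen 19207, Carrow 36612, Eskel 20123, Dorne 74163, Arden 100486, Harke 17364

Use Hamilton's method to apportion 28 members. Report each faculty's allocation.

Galen: 2; Carrow: 4; Eskel: 2; Dorne: 8; Arden: 10; Harke: 2

Standard divisor: 267955 ÷ 28 ≈ 9569.821.
Standard quotas: Galen 2.0070, Carrow 3.8258, Eskel 2.1028, Dorne 7.7497, Arden 10.5003, Harke 1.8145.
Lower quotas: Galen 2, Carrow 3, Eskel 2, Dorne 7, Arden 10, Harke 1 (sum 25, leaving 3 seats).
Remainders in descending order: Carrow 0.8258, Harke 0.8145, Dorne 0.7497, Arden 0.5003, Eskel 0.1028, Galen 0.0070.
Largest remainders: Carrow, Harke, Dorne receive the extra seats.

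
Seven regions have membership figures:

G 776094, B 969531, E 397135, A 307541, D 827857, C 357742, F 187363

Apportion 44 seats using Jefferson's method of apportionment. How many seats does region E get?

4

Standard divisor 3823263/44 ≈ 86892.341; standard quotas: G 8.932, B 11.158, E 4.570, A 3.539, D 9.527, C 4.117, F 2.156.
Rounding down gives 8, 11, 4, 3, 9, 4, 2 = 41 seats, so the divisor must be adjusted.
With modified divisor 80100: modified quotas G 9.689, B 12.104, E 4.958, A 3.839, D 10.335, C 4.466, F 2.339.
Rounding down: G 9, B 12, E 4, A 3, D 10, C 4, F 2 (total 44).
E receives 4.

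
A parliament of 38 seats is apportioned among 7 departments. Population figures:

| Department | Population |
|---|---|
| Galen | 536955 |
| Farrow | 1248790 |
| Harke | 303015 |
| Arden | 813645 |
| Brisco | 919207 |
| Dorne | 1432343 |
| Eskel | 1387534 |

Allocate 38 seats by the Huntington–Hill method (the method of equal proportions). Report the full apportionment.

Galen 3, Farrow 7, Harke 2, Arden 5, Brisco 5, Dorne 8, Eskel 8

With divisor 175370: modified quotas Galen 3.062, Farrow 7.121, Harke 1.728, Arden 4.640, Brisco 5.242, Dorne 8.168, Eskel 7.912.
Geometric-mean thresholds: Galen √(3·4)=3.464, Farrow √(7·8)=7.483, Harke √(1·2)=1.414, Arden √(4·5)=4.472, Brisco √(5·6)=5.477, Dorne √(8·9)=8.485, Eskel √(7·8)=7.483.
Each quota rounded against its threshold gives Galen 3, Farrow 7, Harke 2, Arden 5, Brisco 5, Dorne 8, Eskel 8 (total 38).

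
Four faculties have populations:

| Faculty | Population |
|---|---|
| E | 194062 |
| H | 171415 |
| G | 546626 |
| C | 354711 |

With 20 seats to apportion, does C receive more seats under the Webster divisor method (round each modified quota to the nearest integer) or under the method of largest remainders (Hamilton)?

Webster

Webster: E 3, H 3, G 8, C 6.
Hamilton: E 3, H 3, G 9, C 5.
C gets 6 under Webster and 5 under Hamilton.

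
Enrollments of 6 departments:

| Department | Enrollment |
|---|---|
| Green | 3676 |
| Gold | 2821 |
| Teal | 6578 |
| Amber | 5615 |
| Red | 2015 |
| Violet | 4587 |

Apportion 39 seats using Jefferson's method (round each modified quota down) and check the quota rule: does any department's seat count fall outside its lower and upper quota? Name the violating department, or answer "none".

none

Standard quotas: Green 5.668, Gold 4.350, Teal 10.143, Amber 8.658, Red 3.107, Violet 7.073.
Jefferson allocation: Green 6, Gold 4, Teal 10, Amber 9, Red 3, Violet 7.
Every allocation lies between the lower and upper quota.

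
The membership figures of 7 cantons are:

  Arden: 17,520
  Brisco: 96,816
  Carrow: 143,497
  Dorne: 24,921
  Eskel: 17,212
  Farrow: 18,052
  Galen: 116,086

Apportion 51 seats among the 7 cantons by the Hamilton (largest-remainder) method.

The standard divisor is 434104/51 ≈ 8511.843.
Standard quotas: Arden 2.0583, Brisco 11.3743, Carrow 16.8585, Dorne 2.9278, Eskel 2.0221, Farrow 2.1208, Galen 13.6382.
Lower quotas: Arden 2, Brisco 11, Carrow 16, Dorne 2, Eskel 2, Farrow 2, Galen 13 (sum 48, leaving 3 seats).
Remainders in descending order: Dorne 0.9278, Carrow 0.8585, Galen 0.6382, Brisco 0.3743, Farrow 0.1208, Arden 0.0583, Eskel 0.0221.
The surplus seats go to Dorne, Carrow, Galen.

Arden: 2, Brisco: 11, Carrow: 17, Dorne: 3, Eskel: 2, Farrow: 2, Galen: 14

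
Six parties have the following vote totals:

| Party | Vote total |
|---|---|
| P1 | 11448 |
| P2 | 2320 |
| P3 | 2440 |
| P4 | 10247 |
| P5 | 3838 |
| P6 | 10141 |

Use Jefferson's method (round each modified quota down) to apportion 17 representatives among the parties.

P1 5; P2 1; P3 1; P4 5; P5 1; P6 4

Standard divisor 40434/17 ≈ 2378.471; standard quotas: P1 4.813, P2 0.975, P3 1.026, P4 4.308, P5 1.614, P6 4.264.
Rounding down gives 4, 0, 1, 4, 1, 4 = 14 seats, so the divisor must be adjusted.
With modified divisor 2040: modified quotas P1 5.612, P2 1.137, P3 1.196, P4 5.023, P5 1.881, P6 4.971.
Rounding down: P1 5, P2 1, P3 1, P4 5, P5 1, P6 4 (total 17).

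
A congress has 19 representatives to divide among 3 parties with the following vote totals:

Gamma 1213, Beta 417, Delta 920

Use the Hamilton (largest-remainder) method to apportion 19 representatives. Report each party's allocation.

Gamma 9, Beta 3, Delta 7

Total 2550; standard divisor 2550/19 ≈ 134.211.
Standard quotas: Gamma 9.038, Beta 3.107, Delta 6.855.
Lower quotas: Gamma 9, Beta 3, Delta 6 (sum 18, leaving 1 seat).
Remainders in descending order: Delta 0.855, Beta 0.107, Gamma 0.038.
Largest remainder: Delta receives the extra seat.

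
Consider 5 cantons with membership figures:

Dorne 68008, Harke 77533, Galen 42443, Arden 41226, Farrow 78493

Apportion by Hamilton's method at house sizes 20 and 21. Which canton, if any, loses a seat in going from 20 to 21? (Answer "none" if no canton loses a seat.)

none

At 20 seats: Dorne 4, Harke 5, Galen 3, Arden 3, Farrow 5.
At 21 seats: Dorne 5, Harke 5, Galen 3, Arden 3, Farrow 5.
No canton's allocation decreased.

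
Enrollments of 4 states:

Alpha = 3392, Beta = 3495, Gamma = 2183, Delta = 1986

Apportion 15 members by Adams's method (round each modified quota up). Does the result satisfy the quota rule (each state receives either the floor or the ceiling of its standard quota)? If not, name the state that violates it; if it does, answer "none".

Standard quotas: Alpha 4.602, Beta 4.742, Gamma 2.962, Delta 2.694.
Adams allocation: Alpha 4, Beta 5, Gamma 3, Delta 3.
Every allocation lies between the lower and upper quota.

none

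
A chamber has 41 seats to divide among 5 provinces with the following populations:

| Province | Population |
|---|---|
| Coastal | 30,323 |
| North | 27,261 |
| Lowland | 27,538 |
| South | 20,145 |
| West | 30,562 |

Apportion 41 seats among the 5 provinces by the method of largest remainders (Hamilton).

Coastal=9, North=8, Lowland=9, South=6, West=9

The standard divisor is 135829/41 ≈ 3312.902.
Standard quotas: Coastal 9.1530, North 8.2287, Lowland 8.3123, South 6.0808, West 9.2251.
Lower quotas: Coastal 9, North 8, Lowland 8, South 6, West 9 (sum 40, leaving 1 seat).
Remainders in descending order: Lowland 0.3123, North 0.2287, West 0.2251, Coastal 0.1530, South 0.0808.
The surplus seat goes to Lowland.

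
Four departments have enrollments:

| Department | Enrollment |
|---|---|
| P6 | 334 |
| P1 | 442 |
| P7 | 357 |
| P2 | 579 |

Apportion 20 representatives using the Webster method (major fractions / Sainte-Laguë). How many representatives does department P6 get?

Standard divisor 1712/20 ≈ 85.6; standard quotas: P6 3.902, P1 5.164, P7 4.171, P2 6.764.
Rounding to the nearest integer gives P6 4, P1 5, P7 4, P2 7 — total 20, matching the house size, so no adjustment is needed.
P6 receives 4.

4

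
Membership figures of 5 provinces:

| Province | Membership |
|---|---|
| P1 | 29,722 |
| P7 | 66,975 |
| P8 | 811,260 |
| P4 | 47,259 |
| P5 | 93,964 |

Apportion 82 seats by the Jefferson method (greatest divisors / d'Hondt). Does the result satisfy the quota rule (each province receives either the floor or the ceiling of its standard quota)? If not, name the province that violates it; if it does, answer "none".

Standard quotas: P1 2.323, P7 5.235, P8 63.405, P4 3.694, P5 7.344.
Jefferson allocation: P1 2, P7 5, P8 65, P4 3, P5 7.
P8 has quota 63.405 (lower 63, upper 64) but receives 65 — outside the quota interval.

P8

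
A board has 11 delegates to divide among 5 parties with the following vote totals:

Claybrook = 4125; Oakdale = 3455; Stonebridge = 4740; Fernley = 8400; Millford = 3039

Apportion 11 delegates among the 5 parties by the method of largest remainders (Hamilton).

Claybrook: 2; Oakdale: 2; Stonebridge: 2; Fernley: 4; Millford: 1

Standard divisor: 23759 ÷ 11 ≈ 2159.909.
Standard quotas: Claybrook 1.9098, Oakdale 1.5996, Stonebridge 2.1945, Fernley 3.8891, Millford 1.4070.
Lower quotas: Claybrook 1, Oakdale 1, Stonebridge 2, Fernley 3, Millford 1 (sum 8, leaving 3 seats).
Remainders in descending order: Claybrook 0.9098, Fernley 0.8891, Oakdale 0.5996, Millford 0.4070, Stonebridge 0.1945.
Largest remainders: Claybrook, Fernley, Oakdale receive the extra seats.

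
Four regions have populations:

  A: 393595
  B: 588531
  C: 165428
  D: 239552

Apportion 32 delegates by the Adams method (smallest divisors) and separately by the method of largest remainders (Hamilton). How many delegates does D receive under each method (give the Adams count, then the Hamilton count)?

6 and 5

Adams: A 9, B 13, C 4, D 6.
Hamilton: A 9, B 14, C 4, D 5.
D gets 6 under Adams and 5 under Hamilton.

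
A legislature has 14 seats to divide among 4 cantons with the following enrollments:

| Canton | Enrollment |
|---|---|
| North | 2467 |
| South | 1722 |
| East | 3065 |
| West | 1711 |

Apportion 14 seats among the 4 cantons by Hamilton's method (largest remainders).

North: 4, South: 3, East: 5, West: 2

Standard divisor: 8965 ÷ 14 ≈ 640.357.
Standard quotas: North 3.853, South 2.689, East 4.786, West 2.672.
Lower quotas: North 3, South 2, East 4, West 2 (sum 11, leaving 3 seats).
Remainders in descending order: North 0.853, East 0.786, South 0.689, West 0.672.
Largest remainders: North, East, South receive the extra seats.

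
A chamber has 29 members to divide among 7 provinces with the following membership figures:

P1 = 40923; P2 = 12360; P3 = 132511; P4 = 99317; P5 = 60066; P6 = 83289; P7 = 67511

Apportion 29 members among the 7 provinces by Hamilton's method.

Standard divisor: 495977 ÷ 29 ≈ 17102.655.
Standard quotas: P1 2.3928, P2 0.7227, P3 7.7480, P4 5.8071, P5 3.5121, P6 4.8699, P7 3.9474.
Lower quotas: P1 2, P2 0, P3 7, P4 5, P5 3, P6 4, P7 3 (sum 24, leaving 5 seats).
Remainders in descending order: P7 0.9474, P6 0.8699, P4 0.8071, P3 0.7480, P2 0.7227, P5 0.5121, P1 0.3928.
The surplus seats go to P7, P6, P4, P3, P2.

P1 2, P2 1, P3 8, P4 6, P5 3, P6 5, P7 4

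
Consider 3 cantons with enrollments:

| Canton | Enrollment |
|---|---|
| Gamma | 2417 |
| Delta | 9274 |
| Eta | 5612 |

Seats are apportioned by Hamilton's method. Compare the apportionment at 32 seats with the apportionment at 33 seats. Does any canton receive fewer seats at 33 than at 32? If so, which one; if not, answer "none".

At 32 seats: Gamma 5, Delta 17, Eta 10.
At 33 seats: Gamma 4, Delta 18, Eta 11.
Gamma drops from 5 to 4.

Gamma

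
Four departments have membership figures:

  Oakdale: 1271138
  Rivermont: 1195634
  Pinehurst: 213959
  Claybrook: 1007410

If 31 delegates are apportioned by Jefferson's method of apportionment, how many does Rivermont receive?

10

Standard divisor 3688141/31 ≈ 118972.29; standard quotas: Oakdale 10.684, Rivermont 10.050, Pinehurst 1.798, Claybrook 8.468.
Rounding down gives 10, 10, 1, 8 = 29 seats, so the divisor must be adjusted.
With modified divisor 110300: modified quotas Oakdale 11.524, Rivermont 10.840, Pinehurst 1.940, Claybrook 9.133.
Rounding down: Oakdale 11, Rivermont 10, Pinehurst 1, Claybrook 9 (total 31).
Rivermont receives 10.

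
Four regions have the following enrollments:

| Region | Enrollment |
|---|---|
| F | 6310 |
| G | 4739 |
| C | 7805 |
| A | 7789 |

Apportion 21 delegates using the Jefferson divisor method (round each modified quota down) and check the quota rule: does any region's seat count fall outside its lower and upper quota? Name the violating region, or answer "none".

Standard quotas: F 4.974, G 3.735, C 6.152, A 6.139.
Jefferson allocation: F 5, G 4, C 6, A 6.
Every allocation lies between the lower and upper quota.

none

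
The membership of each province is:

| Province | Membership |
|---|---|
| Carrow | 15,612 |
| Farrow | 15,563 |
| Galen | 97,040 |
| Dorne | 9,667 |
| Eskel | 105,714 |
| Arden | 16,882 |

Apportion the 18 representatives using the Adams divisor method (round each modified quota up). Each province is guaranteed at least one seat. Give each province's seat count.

Carrow=1; Farrow=1; Galen=6; Dorne=1; Eskel=7; Arden=2

Standard divisor 260478/18 ≈ 14471; standard quotas: Carrow 1.079, Farrow 1.075, Galen 6.706, Dorne 0.668, Eskel 7.305, Arden 1.167.
Rounding up gives 2, 2, 7, 1, 8, 2 = 22 seats, so the divisor must be adjusted.
With modified divisor 16500: modified quotas Carrow 0.946, Farrow 0.943, Galen 5.881, Dorne 0.586, Eskel 6.407, Arden 1.023.
Rounding up: Carrow 1, Farrow 1, Galen 6, Dorne 1, Eskel 7, Arden 2 (total 18).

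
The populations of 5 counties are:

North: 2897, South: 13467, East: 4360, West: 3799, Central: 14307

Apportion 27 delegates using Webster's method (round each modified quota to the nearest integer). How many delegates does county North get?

Standard divisor 38830/27 ≈ 1438.148; standard quotas: North 2.014, South 9.364, East 3.032, West 2.642, Central 9.948.
Rounding to the nearest integer gives North 2, South 9, East 3, West 3, Central 10 — total 27, matching the house size, so no adjustment is needed.
North receives 2.

2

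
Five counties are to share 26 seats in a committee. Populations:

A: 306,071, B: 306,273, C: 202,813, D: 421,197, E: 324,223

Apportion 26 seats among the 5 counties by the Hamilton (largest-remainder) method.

The standard divisor is 1560577/26 ≈ 60022.192.
Standard quotas: A 5.0993, B 5.1027, C 3.3790, D 7.0174, E 5.4017.
Lower quotas: A 5, B 5, C 3, D 7, E 5 (sum 25, leaving 1 seat).
Remainders in descending order: E 0.4017, C 0.3790, B 0.1027, A 0.0993, D 0.0174.
Largest remainder: E receives the extra seat.

A: 5; B: 5; C: 3; D: 7; E: 6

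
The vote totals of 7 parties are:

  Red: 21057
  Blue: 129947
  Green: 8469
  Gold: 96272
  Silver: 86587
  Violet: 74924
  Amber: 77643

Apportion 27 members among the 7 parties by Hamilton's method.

Red 1, Blue 7, Green 1, Gold 5, Silver 5, Violet 4, Amber 4

Total 494899; standard divisor 494899/27 ≈ 18329.593.
Standard quotas: Red 1.1488, Blue 7.0895, Green 0.4620, Gold 5.2523, Silver 4.7239, Violet 4.0876, Amber 4.2359.
Lower quotas: Red 1, Blue 7, Green 0, Gold 5, Silver 4, Violet 4, Amber 4 (sum 25, leaving 2 seats).
Remainders in descending order: Silver 0.7239, Green 0.4620, Gold 0.2523, Amber 0.2359, Red 0.1488, Blue 0.0895, Violet 0.0876.
The surplus seats go to Silver, Green.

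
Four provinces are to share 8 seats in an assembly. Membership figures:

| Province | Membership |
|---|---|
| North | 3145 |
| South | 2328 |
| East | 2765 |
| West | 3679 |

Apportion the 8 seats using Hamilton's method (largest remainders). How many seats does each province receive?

North 2, South 2, East 2, West 2

Total 11917; standard divisor 11917/8 ≈ 1489.625.
Standard quotas: North 2.111, South 1.563, East 1.856, West 2.470.
Lower quotas: North 2, South 1, East 1, West 2 (sum 6, leaving 2 seats).
Remainders in descending order: East 0.856, South 0.563, West 0.470, North 0.111.
The surplus seats go to East, South.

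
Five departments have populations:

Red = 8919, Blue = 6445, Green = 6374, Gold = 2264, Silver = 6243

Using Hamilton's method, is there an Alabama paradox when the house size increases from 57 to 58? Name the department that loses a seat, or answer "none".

none

At 57 seats: Red 17, Blue 12, Green 12, Gold 4, Silver 12.
At 58 seats: Red 17, Blue 13, Green 12, Gold 4, Silver 12.
No department's allocation decreased.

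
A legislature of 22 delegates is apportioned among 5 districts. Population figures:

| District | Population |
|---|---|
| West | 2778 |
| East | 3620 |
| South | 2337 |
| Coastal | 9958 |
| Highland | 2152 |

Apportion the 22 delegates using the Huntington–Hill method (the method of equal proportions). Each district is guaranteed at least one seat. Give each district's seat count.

With divisor 952: modified quotas West 2.918, East 3.803, South 2.455, Coastal 10.460, Highland 2.261.
Geometric-mean thresholds: West √(2·3)=2.449, East √(3·4)=3.464, South √(2·3)=2.449, Coastal √(10·11)=10.488, Highland √(2·3)=2.449.
Each quota rounded against its threshold gives West 3, East 4, South 3, Coastal 10, Highland 2 (total 22).

West 3, East 4, South 3, Coastal 10, Highland 2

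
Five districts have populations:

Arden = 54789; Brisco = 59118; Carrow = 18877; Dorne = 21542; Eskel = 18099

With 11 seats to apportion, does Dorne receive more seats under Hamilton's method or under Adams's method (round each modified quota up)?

Adams

Hamilton: Arden 4, Brisco 4, Carrow 1, Dorne 1, Eskel 1.
Adams: Arden 3, Brisco 4, Carrow 1, Dorne 2, Eskel 1.
Dorne gets 1 under Hamilton and 2 under Adams.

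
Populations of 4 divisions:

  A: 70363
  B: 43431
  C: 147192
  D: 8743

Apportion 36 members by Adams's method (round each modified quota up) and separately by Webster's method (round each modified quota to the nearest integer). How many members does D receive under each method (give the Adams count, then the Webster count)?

Adams: A 9, B 6, C 19, D 2.
Webster: A 9, B 6, C 20, D 1.
D gets 2 under Adams and 1 under Webster.

2 and 1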